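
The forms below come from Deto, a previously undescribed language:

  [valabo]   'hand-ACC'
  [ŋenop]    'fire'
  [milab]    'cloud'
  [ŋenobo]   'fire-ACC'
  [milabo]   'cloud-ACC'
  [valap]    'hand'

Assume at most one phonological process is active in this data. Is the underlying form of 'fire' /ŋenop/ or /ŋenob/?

/ŋenop/

'fire' shows [b] ~ [p] at the end of the stem ([ŋenobo] vs [ŋenop]).
The stem 'cloud' ([milabo], [milab]) shows [b] unchanged in both environments, so [b] cannot be basic with [p] derived in isolation.
Therefore /p/ is basic and [b] is derived by intervocalic voicing (voiceless stops become voiced between vowels).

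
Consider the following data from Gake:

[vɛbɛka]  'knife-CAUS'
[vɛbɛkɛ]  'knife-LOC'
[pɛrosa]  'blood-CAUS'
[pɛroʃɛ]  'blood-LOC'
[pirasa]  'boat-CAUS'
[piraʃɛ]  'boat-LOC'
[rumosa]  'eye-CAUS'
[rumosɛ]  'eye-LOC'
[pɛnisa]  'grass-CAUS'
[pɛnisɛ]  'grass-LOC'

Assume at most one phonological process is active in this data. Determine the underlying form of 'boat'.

'boat' shows [s] ~ [ʃ] at the end of the stem ([pirasa] vs [piraʃɛ]).
Compare 'eye', with invariant [s] in [rumosa] and [rumosɛ]: an analysis with underlying /s/ and a rule producing [ʃ] before the LOC suffix would wrongly predict alternation here too.
Therefore /ʃ/ is basic and [s] is derived by depalatalization (palato-alveolar /ʃ/ becomes [s] when no front vowel follows).

/piraʃ/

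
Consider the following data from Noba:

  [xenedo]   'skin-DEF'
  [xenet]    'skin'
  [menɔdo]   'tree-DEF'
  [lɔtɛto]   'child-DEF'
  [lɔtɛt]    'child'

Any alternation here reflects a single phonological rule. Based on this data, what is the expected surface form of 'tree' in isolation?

[menɔt]

In [xenedo] and [xenet] the final segment of 'skin' alternates: [d] ~ [t].
But 'child' keeps [t] in both environments ([lɔtɛto], [lɔtɛt]), so there is no rule changing /t/ to [d] before the DEF suffix.
The underlying segment must be /d/; voiced obstruents become voiceless word-finally, yielding [t] there.
The one attested form of 'tree', [menɔdo], shows underlying /menɔd/. Applying the same rule word-finally gives [menɔt].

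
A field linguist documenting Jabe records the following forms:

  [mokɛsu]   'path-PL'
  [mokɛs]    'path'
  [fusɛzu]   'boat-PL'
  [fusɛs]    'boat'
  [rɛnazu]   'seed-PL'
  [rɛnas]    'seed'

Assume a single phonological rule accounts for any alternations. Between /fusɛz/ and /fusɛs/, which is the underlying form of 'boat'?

In [fusɛzu] and [fusɛs] the final segment of 'boat' alternates: [z] ~ [s].
The stem 'path' ([mokɛsu], [mokɛs]) shows [s] unchanged in both environments, so [s] cannot be basic with [z] derived before the PL suffix.
The alternation reflects word-final obstruent devoicing: voiced obstruents become voiceless word-finally. /z/ is underlying.

/fusɛz/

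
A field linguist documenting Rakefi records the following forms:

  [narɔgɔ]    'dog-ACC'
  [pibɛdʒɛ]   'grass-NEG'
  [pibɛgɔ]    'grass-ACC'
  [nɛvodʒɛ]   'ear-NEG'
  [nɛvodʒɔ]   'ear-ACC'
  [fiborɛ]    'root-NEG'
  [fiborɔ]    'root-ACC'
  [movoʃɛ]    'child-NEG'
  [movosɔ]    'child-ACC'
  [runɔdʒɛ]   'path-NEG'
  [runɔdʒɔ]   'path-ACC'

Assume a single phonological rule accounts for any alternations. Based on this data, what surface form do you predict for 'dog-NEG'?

'grass' shows [dʒ] ~ [g] at the end of the stem ([pibɛdʒɛ] vs [pibɛgɔ]).
But 'ear' keeps [dʒ] in both environments ([nɛvodʒɛ], [nɛvodʒɔ]), so there is no rule changing /dʒ/ to [g] before the ACC suffix.
The underlying segment must be /g/; /g/ and /s/ become palato-alveolar [dʒ] and [ʃ] before a front vowel, yielding [dʒ] there.
From [narɔgɔ] the stem 'dog' is /narɔg/; before a front vowel this yields [narɔdʒɛ].

[narɔdʒɛ]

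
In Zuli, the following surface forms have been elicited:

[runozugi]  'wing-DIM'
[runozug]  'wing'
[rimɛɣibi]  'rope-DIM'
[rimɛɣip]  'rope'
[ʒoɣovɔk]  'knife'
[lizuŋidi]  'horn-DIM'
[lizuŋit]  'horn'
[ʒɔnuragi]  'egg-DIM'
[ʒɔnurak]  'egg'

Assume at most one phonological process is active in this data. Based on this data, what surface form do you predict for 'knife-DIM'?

'egg' shows [g] ~ [k] at the end of the stem ([ʒɔnuragi] vs [ʒɔnurak]).
But 'wing' keeps [g] in both environments ([runozugi], [runozug]), so there is no rule changing /g/ to [k] in isolation.
Therefore /k/ is basic and [g] is derived by intervocalic voicing (voiceless stops become voiced between vowels).
From [ʒoɣovɔk] the stem 'knife' is /ʒoɣovɔk/; between vowels this yields [ʒoɣovɔgi].

[ʒoɣovɔgi]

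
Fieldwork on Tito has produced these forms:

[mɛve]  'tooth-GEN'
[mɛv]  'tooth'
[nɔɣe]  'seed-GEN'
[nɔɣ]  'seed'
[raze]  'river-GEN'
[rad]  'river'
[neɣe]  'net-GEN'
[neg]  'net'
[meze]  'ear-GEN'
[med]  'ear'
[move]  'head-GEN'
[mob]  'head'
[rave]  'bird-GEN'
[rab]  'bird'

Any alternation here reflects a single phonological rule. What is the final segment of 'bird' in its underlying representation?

The root 'bird' surfaces as [rave] and [rab], with a stem-final [v] ~ [b] alternation.
The stem 'tooth' ([mɛve], [mɛv]) shows [v] unchanged in both environments, so [v] cannot be basic with [b] derived in isolation.
The underlying segment must be /b/; voiced stops become fricatives between vowels, yielding [v] there.

/b/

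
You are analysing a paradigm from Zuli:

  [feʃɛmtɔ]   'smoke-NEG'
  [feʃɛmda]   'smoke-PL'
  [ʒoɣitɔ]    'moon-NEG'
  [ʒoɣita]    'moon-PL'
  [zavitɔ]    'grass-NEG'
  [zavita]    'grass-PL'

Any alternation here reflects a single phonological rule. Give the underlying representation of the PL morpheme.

The PL suffix surfaces as [-da] and [-ta], depending on the final segment of the stem.
The NEG suffix, which begins with [t], is invariant after every stem; so [t] is not altered by any rule here.
The PL suffix is therefore /-da/ underlyingly, with post-vocalic devoicing: voiced stops become voiceless after a vowel.

/-da/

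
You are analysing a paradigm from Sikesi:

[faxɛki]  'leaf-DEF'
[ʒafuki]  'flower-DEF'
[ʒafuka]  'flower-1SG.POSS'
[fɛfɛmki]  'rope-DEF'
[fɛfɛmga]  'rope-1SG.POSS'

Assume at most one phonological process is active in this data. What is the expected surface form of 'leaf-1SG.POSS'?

[faxɛka]

The 1SG.POSS morpheme has two allomorphs, [-ga] and [-ka].
By contrast the DEF suffix keeps its initial [k] throughout — that segment must be underlying.
The 1SG.POSS suffix is therefore /-ga/ underlyingly, with post-vocalic devoicing: voiced stops become voiceless after a vowel.
After 'leaf', which ends in a vowel, the suffix surfaces as [-ka], giving [faxɛka].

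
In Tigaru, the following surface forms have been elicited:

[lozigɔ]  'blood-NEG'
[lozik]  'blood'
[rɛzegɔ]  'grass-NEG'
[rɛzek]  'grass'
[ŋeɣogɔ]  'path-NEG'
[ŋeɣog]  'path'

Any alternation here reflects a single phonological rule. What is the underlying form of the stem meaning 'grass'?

The stem for 'grass' ends in [g] in [rɛzegɔ] but [k] in [rɛzek].
The stem 'path' ([ŋeɣogɔ], [ŋeɣog]) shows [g] unchanged in both environments, so [g] cannot be basic with [k] derived in isolation.
So /k/ is underlying, and a rule of intervocalic voicing — voiceless stops become voiced between vowels — gives [g].

/rɛzek/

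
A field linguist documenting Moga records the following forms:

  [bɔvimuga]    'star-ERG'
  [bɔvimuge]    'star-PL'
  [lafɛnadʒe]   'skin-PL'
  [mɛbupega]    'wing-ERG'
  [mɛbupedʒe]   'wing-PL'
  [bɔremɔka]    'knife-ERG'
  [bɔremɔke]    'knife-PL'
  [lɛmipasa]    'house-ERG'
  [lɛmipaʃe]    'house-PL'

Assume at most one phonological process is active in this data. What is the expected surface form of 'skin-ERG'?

The root 'wing' surfaces as [mɛbupega] and [mɛbupedʒe], with a stem-final [g] ~ [dʒ] alternation.
The stem 'star' ([bɔvimuga], [bɔvimuge]) shows [g] unchanged in both environments, so [g] cannot be basic with [dʒ] derived before the PL suffix.
So /dʒ/ is underlying, and a rule of depalatalization — palato-alveolar /dʒ/ and /ʃ/ become [g] and [s] when no front vowel follows — gives [g].
From [lafɛnadʒe] the stem 'skin' is /lafɛnadʒ/; when no front vowel follows this yields [lafɛnaga].

[lafɛnaga]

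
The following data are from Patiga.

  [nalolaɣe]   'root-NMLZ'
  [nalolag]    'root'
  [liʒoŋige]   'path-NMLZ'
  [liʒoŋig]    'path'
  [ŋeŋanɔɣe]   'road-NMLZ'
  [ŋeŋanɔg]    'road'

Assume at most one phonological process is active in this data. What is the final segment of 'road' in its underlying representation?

/ɣ/

The root 'road' surfaces as [ŋeŋanɔɣe] and [ŋeŋanɔg], with a stem-final [ɣ] ~ [g] alternation.
But 'path' keeps [g] in both environments ([liʒoŋige], [liʒoŋig]), so there is no rule changing /g/ to [ɣ] before the NMLZ suffix.
So /ɣ/ is underlying, and a rule of word-final hardening — voiced fricatives become stops word-finally — gives [g].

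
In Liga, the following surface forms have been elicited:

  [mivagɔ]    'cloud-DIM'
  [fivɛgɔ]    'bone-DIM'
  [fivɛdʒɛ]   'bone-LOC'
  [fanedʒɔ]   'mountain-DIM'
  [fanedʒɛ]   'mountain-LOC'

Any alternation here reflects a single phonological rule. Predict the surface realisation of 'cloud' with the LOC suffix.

[mivadʒɛ]

The stem for 'bone' ends in [g] in [fivɛgɔ] but [dʒ] in [fivɛdʒɛ].
If /dʒ/ were underlying and a rule turned it into [g] before the DIM suffix, 'mountain' would also alternate; but it has [dʒ] in both [fanedʒɔ] and [fanedʒɛ].
So /g/ is underlying, and a rule of palatalization before a front vowel — /g/ becomes palato-alveolar [dʒ] before a front vowel — gives [dʒ].
From [mivagɔ] the stem 'cloud' is /mivag/; before a front vowel this yields [mivadʒɛ].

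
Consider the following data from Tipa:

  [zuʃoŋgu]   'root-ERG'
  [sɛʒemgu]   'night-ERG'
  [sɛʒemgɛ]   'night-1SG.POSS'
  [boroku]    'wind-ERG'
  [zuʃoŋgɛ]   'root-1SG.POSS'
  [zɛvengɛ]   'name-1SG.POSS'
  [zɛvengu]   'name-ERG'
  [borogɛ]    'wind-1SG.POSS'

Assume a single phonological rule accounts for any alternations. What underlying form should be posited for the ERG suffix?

The ERG morpheme has two allomorphs, [-gu] and [-ku].
By contrast the 1SG.POSS suffix keeps its initial [g] throughout — that segment must be underlying.
So the underlying form is /-ku/, and voiceless stops become voiced after a nasal.

/-ku/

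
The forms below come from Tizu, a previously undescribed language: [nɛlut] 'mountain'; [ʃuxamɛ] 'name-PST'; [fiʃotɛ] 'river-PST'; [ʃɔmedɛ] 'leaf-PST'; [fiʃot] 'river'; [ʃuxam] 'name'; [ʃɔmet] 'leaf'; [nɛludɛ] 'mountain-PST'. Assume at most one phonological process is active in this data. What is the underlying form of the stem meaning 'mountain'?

/nɛlud/

In [nɛlut] and [nɛludɛ] the final segment of 'mountain' alternates: [t] ~ [d].
The stem 'river' ([fiʃot], [fiʃotɛ]) shows [t] unchanged in both environments, so [t] cannot be basic with [d] derived before the PST suffix.
Therefore /d/ is basic and [t] is derived by word-final obstruent devoicing (voiced obstruents become voiceless word-finally).
Hence 'mountain' is /nɛlud/ underlyingly.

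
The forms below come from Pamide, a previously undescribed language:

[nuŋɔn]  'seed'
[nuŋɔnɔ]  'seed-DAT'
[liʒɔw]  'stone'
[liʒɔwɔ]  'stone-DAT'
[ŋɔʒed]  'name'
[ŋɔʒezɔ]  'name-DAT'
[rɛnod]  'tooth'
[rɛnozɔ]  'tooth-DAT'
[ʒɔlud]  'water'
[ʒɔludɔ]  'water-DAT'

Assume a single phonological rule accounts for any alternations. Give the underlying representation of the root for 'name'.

/ŋɔʒez/

The root 'name' surfaces as [ŋɔʒed] and [ŋɔʒezɔ], with a stem-final [d] ~ [z] alternation.
But 'water' keeps [d] in both environments ([ʒɔlud], [ʒɔludɔ]), so there is no rule changing /d/ to [z] before the DAT suffix.
The alternation reflects word-final hardening: voiced fricatives become stops word-finally. /z/ is underlying.
So 'name' = /ŋɔʒez/.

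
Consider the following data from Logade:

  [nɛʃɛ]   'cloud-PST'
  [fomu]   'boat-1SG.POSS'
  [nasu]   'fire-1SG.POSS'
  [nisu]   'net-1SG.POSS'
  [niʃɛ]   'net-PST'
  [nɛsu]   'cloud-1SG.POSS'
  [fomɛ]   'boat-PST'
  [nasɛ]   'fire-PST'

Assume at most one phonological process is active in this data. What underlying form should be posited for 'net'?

'net' shows [s] ~ [ʃ] at the end of the stem ([nisu] vs [niʃɛ]).
But 'fire' keeps [s] in both environments ([nasu], [nasɛ]), so there is no rule changing /s/ to [ʃ] before the PST suffix.
So /ʃ/ is underlying, and a rule of depalatalization — palato-alveolar /ʃ/ becomes [s] when no front vowel follows — gives [s].
The underlying form of 'net' is therefore /niʃ/.

/niʃ/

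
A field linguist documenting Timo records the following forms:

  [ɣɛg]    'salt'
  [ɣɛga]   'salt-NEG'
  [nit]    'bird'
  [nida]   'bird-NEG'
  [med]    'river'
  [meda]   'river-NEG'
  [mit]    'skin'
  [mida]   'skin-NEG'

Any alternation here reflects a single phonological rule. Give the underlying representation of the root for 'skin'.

The stem for 'skin' ends in [t] in [mit] but [d] in [mida].
If /d/ were underlying and a rule turned it into [t] in isolation, 'river' would also alternate; but it has [d] in both [med] and [meda].
Therefore /t/ is basic and [d] is derived by intervocalic voicing (voiceless stops become voiced between vowels).
Hence 'skin' is /mit/ underlyingly.

/mit/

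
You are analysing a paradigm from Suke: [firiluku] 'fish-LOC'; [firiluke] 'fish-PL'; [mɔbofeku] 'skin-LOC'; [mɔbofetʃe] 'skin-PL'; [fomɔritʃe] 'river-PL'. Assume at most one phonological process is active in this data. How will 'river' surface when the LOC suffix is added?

'skin' shows [k] ~ [tʃ] at the end of the stem ([mɔbofeku] vs [mɔbofetʃe]).
The stem 'fish' ([firiluku], [firiluke]) shows [k] unchanged in both environments, so [k] cannot be basic with [tʃ] derived before the PL suffix.
The alternation reflects depalatalization: palato-alveolar /tʃ/ becomes [k] when no front vowel follows. /tʃ/ is underlying.
The one attested form of 'river', [fomɔritʃe], shows underlying /fomɔritʃ/. Applying the same rule when no front vowel follows gives [fomɔriku].

[fomɔriku]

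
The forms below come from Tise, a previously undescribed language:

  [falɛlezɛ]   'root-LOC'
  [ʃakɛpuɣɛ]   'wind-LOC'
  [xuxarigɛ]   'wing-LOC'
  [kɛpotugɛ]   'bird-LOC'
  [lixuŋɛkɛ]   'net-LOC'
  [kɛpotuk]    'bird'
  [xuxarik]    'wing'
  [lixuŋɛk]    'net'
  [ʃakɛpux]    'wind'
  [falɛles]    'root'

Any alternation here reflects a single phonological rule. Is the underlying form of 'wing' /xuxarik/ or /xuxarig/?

'wing' shows [k] ~ [g] at the end of the stem ([xuxarik] vs [xuxarigɛ]).
If /k/ were underlying and a rule turned it into [g] before the LOC suffix, 'net' would also alternate; but it has [k] in both [lixuŋɛk] and [lixuŋɛkɛ].
Therefore /g/ is basic and [k] is derived by word-final obstruent devoicing (voiced obstruents become voiceless word-finally).

/xuxarig/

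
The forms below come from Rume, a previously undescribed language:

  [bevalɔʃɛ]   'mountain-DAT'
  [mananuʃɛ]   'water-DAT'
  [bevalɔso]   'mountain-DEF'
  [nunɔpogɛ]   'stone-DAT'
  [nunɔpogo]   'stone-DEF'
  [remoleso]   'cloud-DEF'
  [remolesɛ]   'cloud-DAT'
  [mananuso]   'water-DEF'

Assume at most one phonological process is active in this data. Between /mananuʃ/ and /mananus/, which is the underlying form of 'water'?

In [mananuʃɛ] and [mananuso] the final segment of 'water' alternates: [ʃ] ~ [s].
The stem 'cloud' ([remolesɛ], [remoleso]) shows [s] unchanged in both environments, so [s] cannot be basic with [ʃ] derived before the DAT suffix.
Therefore /ʃ/ is basic and [s] is derived by depalatalization (palato-alveolar /ʃ/ becomes [s] when no front vowel follows).

/mananuʃ/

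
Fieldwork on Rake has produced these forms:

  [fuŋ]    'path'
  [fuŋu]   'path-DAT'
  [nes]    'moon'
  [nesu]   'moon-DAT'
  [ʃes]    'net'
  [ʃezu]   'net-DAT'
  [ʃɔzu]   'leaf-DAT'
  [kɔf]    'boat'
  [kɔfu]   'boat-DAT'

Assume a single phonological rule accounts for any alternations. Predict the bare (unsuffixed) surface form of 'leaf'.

[ʃɔs]

In [ʃes] and [ʃezu] the final segment of 'net' alternates: [s] ~ [z].
But 'moon' keeps [s] in both environments ([nes], [nesu]), so there is no rule changing /s/ to [z] before the DAT suffix.
So /z/ is underlying, and a rule of word-final obstruent devoicing — voiced obstruents become voiceless word-finally — gives [s].
From [ʃɔzu] the stem 'leaf' is /ʃɔz/; word-finally this yields [ʃɔs].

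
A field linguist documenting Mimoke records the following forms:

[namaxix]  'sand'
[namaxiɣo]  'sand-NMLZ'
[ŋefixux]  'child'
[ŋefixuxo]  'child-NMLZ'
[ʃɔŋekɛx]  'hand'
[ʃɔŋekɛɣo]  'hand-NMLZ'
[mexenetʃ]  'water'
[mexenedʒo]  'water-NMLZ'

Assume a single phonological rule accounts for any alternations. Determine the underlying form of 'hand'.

'hand' shows [x] ~ [ɣ] at the end of the stem ([ʃɔŋekɛx] vs [ʃɔŋekɛɣo]).
If /x/ were underlying and a rule turned it into [ɣ] before the NMLZ suffix, 'child' would also alternate; but it has [x] in both [ŋefixux] and [ŋefixuxo].
The underlying segment must be /ɣ/; voiced obstruents become voiceless word-finally, yielding [x] there.

/ʃɔŋekɛɣ/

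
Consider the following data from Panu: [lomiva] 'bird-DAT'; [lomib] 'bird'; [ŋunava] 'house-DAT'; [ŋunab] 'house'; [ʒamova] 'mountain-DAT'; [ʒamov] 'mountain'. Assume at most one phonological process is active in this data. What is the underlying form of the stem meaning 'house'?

/ŋunab/

The stem for 'house' ends in [v] in [ŋunava] but [b] in [ŋunab].
If /v/ were underlying and a rule turned it into [b] in isolation, 'mountain' would also alternate; but it has [v] in both [ʒamova] and [ʒamov].
So /b/ is underlying, and a rule of intervocalic spirantization — voiced stops become fricatives between vowels — gives [v].
So 'house' = /ŋunab/.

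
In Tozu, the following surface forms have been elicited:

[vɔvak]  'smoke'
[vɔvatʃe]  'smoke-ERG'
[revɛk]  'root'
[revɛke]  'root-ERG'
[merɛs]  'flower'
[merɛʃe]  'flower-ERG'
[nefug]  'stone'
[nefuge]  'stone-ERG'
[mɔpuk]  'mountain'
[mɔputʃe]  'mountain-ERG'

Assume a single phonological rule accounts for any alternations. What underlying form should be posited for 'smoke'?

/vɔvatʃ/

The stem for 'smoke' ends in [k] in [vɔvak] but [tʃ] in [vɔvatʃe].
Compare 'root', with invariant [k] in [revɛk] and [revɛke]: an analysis with underlying /k/ and a rule producing [tʃ] before the ERG suffix would wrongly predict alternation here too.
Therefore /tʃ/ is basic and [k] is derived by depalatalization (palato-alveolar /tʃ/ and /ʃ/ become [k] and [s] when no front vowel follows).
The underlying form of 'smoke' is therefore /vɔvatʃ/.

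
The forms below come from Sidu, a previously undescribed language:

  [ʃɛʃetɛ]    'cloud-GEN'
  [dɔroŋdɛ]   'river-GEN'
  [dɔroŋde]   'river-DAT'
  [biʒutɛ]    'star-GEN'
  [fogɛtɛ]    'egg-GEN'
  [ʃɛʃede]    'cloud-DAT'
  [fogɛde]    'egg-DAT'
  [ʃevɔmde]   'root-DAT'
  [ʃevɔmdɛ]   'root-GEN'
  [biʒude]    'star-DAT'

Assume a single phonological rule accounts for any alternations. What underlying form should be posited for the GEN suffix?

/-tɛ/

The GEN morpheme has two allomorphs, [-dɛ] and [-tɛ].
The DAT suffix, which begins with [d], is invariant after every stem; so [d] is not altered by any rule here.
So the underlying form is /-tɛ/, and voiceless stops become voiced after a nasal.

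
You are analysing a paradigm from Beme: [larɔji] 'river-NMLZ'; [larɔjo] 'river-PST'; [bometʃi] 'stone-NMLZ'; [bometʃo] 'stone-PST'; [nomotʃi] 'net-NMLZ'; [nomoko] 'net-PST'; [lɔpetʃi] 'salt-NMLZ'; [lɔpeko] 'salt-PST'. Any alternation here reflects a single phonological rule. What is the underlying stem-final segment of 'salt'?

/k/

'salt' shows [tʃ] ~ [k] at the end of the stem ([lɔpetʃi] vs [lɔpeko]).
Compare 'stone', with invariant [tʃ] in [bometʃi] and [bometʃo]: an analysis with underlying /tʃ/ and a rule producing [k] before the PST suffix would wrongly predict alternation here too.
Therefore /k/ is basic and [tʃ] is derived by palatalization before a front vowel (/k/ becomes palato-alveolar [tʃ] before a front vowel).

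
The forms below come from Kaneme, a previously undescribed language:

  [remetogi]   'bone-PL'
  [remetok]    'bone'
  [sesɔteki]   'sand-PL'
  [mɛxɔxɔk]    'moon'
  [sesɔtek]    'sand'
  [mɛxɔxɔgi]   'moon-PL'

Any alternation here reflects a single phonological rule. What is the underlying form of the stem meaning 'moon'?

/mɛxɔxɔg/

The root 'moon' surfaces as [mɛxɔxɔk] and [mɛxɔxɔgi], with a stem-final [k] ~ [g] alternation.
But 'sand' keeps [k] in both environments ([sesɔtek], [sesɔteki]), so there is no rule changing /k/ to [g] before the PL suffix.
Therefore /g/ is basic and [k] is derived by word-final obstruent devoicing (voiced obstruents become voiceless word-finally).
Hence 'moon' is /mɛxɔxɔg/ underlyingly.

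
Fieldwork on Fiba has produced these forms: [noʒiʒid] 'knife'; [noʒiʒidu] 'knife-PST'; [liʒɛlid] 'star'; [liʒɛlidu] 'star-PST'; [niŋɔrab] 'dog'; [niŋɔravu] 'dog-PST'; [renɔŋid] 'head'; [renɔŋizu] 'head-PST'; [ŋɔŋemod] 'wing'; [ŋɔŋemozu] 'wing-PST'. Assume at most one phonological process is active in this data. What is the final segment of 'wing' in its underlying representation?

/z/

The stem for 'wing' ends in [d] in [ŋɔŋemod] but [z] in [ŋɔŋemozu].
Compare 'star', with invariant [d] in [liʒɛlid] and [liʒɛlidu]: an analysis with underlying /d/ and a rule producing [z] before the PST suffix would wrongly predict alternation here too.
Therefore /z/ is basic and [d] is derived by word-final hardening (voiced fricatives become stops word-finally).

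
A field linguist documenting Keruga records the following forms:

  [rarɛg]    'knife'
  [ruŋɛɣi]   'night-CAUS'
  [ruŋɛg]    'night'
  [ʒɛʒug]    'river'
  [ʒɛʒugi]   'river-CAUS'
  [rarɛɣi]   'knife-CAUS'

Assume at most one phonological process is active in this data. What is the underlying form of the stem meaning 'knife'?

/rarɛɣ/

In [rarɛɣi] and [rarɛg] the final segment of 'knife' alternates: [ɣ] ~ [g].
The stem 'river' ([ʒɛʒugi], [ʒɛʒug]) shows [g] unchanged in both environments, so [g] cannot be basic with [ɣ] derived before the CAUS suffix.
Therefore /ɣ/ is basic and [g] is derived by word-final hardening (voiced fricatives become stops word-finally).
The underlying form of 'knife' is therefore /rarɛɣ/.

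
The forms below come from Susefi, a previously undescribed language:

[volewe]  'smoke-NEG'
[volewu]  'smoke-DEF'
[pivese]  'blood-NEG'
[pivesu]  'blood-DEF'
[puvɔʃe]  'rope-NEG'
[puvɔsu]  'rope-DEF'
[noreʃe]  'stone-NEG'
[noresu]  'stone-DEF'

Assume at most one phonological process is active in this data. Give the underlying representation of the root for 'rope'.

/puvɔʃ/

'rope' shows [ʃ] ~ [s] at the end of the stem ([puvɔʃe] vs [puvɔsu]).
If /s/ were underlying and a rule turned it into [ʃ] before the NEG suffix, 'blood' would also alternate; but it has [s] in both [pivese] and [pivesu].
The alternation reflects depalatalization: palato-alveolar /ʃ/ becomes [s] when no front vowel follows. /ʃ/ is underlying.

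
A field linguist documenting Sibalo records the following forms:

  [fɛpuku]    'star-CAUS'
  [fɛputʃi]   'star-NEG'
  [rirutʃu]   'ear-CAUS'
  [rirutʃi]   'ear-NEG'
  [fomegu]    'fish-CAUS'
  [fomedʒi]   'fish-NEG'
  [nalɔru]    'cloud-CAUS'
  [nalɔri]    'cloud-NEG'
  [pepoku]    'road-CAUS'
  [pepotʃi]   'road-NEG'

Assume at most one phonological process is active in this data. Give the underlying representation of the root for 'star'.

/fɛpuk/

The root 'star' surfaces as [fɛpuku] and [fɛputʃi], with a stem-final [k] ~ [tʃ] alternation.
Compare 'ear', with invariant [tʃ] in [rirutʃu] and [rirutʃi]: an analysis with underlying /tʃ/ and a rule producing [k] before the CAUS suffix would wrongly predict alternation here too.
So /k/ is underlying, and a rule of palatalization before a front vowel — /k/ and /g/ become palato-alveolar [tʃ] and [dʒ] before a front vowel — gives [tʃ].
The underlying form of 'star' is therefore /fɛpuk/.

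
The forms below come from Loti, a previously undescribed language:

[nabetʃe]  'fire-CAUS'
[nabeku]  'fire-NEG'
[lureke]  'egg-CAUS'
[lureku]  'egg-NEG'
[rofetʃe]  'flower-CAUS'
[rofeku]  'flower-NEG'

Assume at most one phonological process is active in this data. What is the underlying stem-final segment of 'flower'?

/tʃ/

In [rofetʃe] and [rofeku] the final segment of 'flower' alternates: [tʃ] ~ [k].
Compare 'egg', with invariant [k] in [lureke] and [lureku]: an analysis with underlying /k/ and a rule producing [tʃ] before the CAUS suffix would wrongly predict alternation here too.
Therefore /tʃ/ is basic and [k] is derived by depalatalization (palato-alveolar /tʃ/ becomes [k] when no front vowel follows).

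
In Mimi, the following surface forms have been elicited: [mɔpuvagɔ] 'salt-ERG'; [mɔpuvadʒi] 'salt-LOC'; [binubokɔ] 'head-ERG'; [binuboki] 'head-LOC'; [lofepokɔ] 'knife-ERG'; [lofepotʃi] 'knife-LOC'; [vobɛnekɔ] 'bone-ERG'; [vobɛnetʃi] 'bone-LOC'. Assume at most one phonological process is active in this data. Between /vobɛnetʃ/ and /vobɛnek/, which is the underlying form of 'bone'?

In [vobɛnekɔ] and [vobɛnetʃi] the final segment of 'bone' alternates: [k] ~ [tʃ].
Compare 'head', with invariant [k] in [binubokɔ] and [binuboki]: an analysis with underlying /k/ and a rule producing [tʃ] before the LOC suffix would wrongly predict alternation here too.
The underlying segment must be /tʃ/; palato-alveolar /tʃ/ and /dʒ/ become [k] and [g] when no front vowel follows, yielding [k] there.

/vobɛnetʃ/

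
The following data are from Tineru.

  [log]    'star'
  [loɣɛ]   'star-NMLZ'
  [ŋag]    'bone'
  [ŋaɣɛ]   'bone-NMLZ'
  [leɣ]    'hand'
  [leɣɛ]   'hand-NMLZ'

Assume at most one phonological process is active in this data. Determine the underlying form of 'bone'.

'bone' shows [g] ~ [ɣ] at the end of the stem ([ŋag] vs [ŋaɣɛ]).
If /ɣ/ were underlying and a rule turned it into [g] in isolation, 'hand' would also alternate; but it has [ɣ] in both [leɣ] and [leɣɛ].
The underlying segment must be /g/; voiced stops become fricatives between vowels, yielding [ɣ] there.

/ŋag/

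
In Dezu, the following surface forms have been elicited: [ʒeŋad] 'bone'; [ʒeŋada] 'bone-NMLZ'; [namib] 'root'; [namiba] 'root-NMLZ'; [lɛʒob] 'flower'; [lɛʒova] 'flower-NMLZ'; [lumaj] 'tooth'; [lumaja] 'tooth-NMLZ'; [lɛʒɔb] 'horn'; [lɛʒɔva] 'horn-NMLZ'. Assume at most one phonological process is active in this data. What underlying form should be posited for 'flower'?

/lɛʒov/

The root 'flower' surfaces as [lɛʒob] and [lɛʒova], with a stem-final [b] ~ [v] alternation.
But 'root' keeps [b] in both environments ([namib], [namiba]), so there is no rule changing /b/ to [v] before the NMLZ suffix.
The underlying segment must be /v/; voiced fricatives become stops word-finally, yielding [b] there.
Hence 'flower' is /lɛʒov/ underlyingly.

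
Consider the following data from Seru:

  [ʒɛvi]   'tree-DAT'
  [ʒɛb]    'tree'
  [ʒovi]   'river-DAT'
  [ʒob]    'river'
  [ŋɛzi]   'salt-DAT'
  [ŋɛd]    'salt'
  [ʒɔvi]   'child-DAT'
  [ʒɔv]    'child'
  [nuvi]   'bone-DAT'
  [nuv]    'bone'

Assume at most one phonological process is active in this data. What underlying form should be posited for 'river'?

The stem for 'river' ends in [v] in [ʒovi] but [b] in [ʒob].
Compare 'child', with invariant [v] in [ʒɔvi] and [ʒɔv]: an analysis with underlying /v/ and a rule producing [b] in isolation would wrongly predict alternation here too.
The alternation reflects intervocalic spirantization: voiced stops become fricatives between vowels. /b/ is underlying.
Hence 'river' is /ʒob/ underlyingly.

/ʒob/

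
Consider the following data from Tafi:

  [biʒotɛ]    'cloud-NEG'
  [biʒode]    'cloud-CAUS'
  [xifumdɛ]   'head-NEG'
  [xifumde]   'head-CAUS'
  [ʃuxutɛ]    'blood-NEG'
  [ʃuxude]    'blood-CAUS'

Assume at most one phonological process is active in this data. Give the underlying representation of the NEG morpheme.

The NEG morpheme has two allomorphs, [-dɛ] and [-tɛ].
The CAUS suffix, which begins with [d], is invariant after every stem; so [d] is not altered by any rule here.
The NEG suffix is therefore /-tɛ/ underlyingly, with post-nasal voicing: voiceless stops become voiced after a nasal.

/-tɛ/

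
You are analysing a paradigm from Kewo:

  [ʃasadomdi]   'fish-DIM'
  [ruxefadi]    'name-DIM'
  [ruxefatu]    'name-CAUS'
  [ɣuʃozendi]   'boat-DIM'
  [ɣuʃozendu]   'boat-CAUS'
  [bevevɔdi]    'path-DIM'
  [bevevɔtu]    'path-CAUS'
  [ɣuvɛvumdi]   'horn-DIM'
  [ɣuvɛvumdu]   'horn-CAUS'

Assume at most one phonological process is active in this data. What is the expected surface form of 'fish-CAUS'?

The CAUS morpheme has two allomorphs, [-du] and [-tu].
By contrast the DIM suffix keeps its initial [d] throughout — that segment must be underlying.
So the underlying form is /-tu/, and voiceless stops become voiced after a nasal.
After 'fish', which ends in a nasal, the suffix surfaces as [-du], giving [ʃasadomdu].

[ʃasadomdu]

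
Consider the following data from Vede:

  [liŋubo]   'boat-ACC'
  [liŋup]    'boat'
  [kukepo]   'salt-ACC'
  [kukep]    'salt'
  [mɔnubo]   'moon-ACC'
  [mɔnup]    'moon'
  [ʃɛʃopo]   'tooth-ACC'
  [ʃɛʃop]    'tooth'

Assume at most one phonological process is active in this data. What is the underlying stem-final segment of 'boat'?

/b/

The stem for 'boat' ends in [b] in [liŋubo] but [p] in [liŋup].
If /p/ were underlying and a rule turned it into [b] before the ACC suffix, 'salt' would also alternate; but it has [p] in both [kukepo] and [kukep].
The alternation reflects word-final obstruent devoicing: voiced obstruents become voiceless word-finally. /b/ is underlying.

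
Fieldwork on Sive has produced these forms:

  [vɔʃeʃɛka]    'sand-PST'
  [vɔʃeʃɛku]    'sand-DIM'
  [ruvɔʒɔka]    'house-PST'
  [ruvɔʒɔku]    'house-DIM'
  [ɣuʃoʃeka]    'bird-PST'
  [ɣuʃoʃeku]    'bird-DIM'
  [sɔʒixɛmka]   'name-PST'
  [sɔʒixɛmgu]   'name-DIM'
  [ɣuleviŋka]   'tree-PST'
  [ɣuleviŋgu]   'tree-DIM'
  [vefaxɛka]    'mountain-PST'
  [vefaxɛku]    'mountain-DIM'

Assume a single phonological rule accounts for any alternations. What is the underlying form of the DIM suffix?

The DIM morpheme has two allomorphs, [-gu] and [-ku].
The PST suffix, which begins with [k], is invariant after every stem; so [k] is not altered by any rule here.
So the underlying form is /-gu/, and voiced stops become voiceless after a vowel.

/-gu/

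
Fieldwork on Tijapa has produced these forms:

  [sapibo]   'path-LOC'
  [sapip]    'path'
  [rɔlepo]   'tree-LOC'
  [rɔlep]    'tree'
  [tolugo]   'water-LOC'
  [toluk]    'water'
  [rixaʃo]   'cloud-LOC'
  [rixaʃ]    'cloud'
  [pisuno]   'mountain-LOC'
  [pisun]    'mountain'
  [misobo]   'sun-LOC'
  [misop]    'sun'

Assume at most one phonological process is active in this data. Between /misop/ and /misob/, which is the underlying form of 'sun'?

/misob/

'sun' shows [b] ~ [p] at the end of the stem ([misobo] vs [misop]).
But 'tree' keeps [p] in both environments ([rɔlepo], [rɔlep]), so there is no rule changing /p/ to [b] before the LOC suffix.
The alternation reflects word-final obstruent devoicing: voiced obstruents become voiceless word-finally. /b/ is underlying.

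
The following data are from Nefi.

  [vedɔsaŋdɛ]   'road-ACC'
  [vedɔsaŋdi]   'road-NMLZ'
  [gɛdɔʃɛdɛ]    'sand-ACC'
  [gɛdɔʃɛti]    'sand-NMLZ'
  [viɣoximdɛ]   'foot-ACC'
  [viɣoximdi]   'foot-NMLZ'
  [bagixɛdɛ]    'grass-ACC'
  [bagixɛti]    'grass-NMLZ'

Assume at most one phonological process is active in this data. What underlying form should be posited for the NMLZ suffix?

/-ti/

The NMLZ morpheme has two allomorphs, [-di] and [-ti].
By contrast the ACC suffix keeps its initial [d] throughout — that segment must be underlying.
So the underlying form is /-ti/, and voiceless stops become voiced after a nasal.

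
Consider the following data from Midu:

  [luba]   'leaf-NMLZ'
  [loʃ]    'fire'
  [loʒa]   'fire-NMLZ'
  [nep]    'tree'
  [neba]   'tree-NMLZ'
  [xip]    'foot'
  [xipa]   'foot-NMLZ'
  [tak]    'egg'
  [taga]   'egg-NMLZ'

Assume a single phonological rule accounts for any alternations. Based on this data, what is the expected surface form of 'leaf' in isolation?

'tree' shows [p] ~ [b] at the end of the stem ([nep] vs [neba]).
But 'foot' keeps [p] in both environments ([xip], [xipa]), so there is no rule changing /p/ to [b] before the NMLZ suffix.
The underlying segment must be /b/; voiced obstruents become voiceless word-finally, yielding [p] there.
From [luba] the stem 'leaf' is /lub/; word-finally this yields [lup].

[lup]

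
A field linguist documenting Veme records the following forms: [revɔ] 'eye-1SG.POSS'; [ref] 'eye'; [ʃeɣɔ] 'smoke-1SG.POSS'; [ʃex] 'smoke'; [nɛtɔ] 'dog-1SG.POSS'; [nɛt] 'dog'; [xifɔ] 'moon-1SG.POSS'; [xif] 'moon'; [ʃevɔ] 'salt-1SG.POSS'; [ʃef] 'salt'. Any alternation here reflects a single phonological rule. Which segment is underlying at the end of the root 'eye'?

The stem for 'eye' ends in [v] in [revɔ] but [f] in [ref].
The stem 'moon' ([xifɔ], [xif]) shows [f] unchanged in both environments, so [f] cannot be basic with [v] derived before the 1SG.POSS suffix.
The underlying segment must be /v/; voiced obstruents become voiceless word-finally, yielding [f] there.

/v/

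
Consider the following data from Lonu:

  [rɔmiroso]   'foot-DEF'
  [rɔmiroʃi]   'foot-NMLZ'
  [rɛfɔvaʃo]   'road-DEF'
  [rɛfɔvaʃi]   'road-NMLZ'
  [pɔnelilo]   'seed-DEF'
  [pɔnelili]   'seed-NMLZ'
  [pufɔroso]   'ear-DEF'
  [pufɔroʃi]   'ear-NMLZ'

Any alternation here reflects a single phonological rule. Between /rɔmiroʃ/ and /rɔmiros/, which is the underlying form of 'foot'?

The stem for 'foot' ends in [s] in [rɔmiroso] but [ʃ] in [rɔmiroʃi].
If /ʃ/ were underlying and a rule turned it into [s] before the DEF suffix, 'road' would also alternate; but it has [ʃ] in both [rɛfɔvaʃo] and [rɛfɔvaʃi].
Therefore /s/ is basic and [ʃ] is derived by palatalization before a front vowel (/s/ becomes palato-alveolar [ʃ] before a front vowel).

/rɔmiros/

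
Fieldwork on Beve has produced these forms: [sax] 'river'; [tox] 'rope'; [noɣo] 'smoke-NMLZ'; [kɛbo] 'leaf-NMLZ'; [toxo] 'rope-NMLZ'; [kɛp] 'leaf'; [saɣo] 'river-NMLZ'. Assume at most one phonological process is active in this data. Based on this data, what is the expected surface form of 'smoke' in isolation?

The stem for 'river' ends in [x] in [sax] but [ɣ] in [saɣo].
But 'rope' keeps [x] in both environments ([tox], [toxo]), so there is no rule changing /x/ to [ɣ] before the NMLZ suffix.
Therefore /ɣ/ is basic and [x] is derived by word-final obstruent devoicing (voiced obstruents become voiceless word-finally).
From [noɣo] the stem 'smoke' is /noɣ/; word-finally this yields [nox].

[nox]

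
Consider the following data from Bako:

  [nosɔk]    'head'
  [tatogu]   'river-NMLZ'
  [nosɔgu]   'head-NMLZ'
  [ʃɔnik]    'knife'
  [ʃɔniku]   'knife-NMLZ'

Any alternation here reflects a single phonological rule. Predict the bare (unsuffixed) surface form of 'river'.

'head' shows [k] ~ [g] at the end of the stem ([nosɔk] vs [nosɔgu]).
Compare 'knife', with invariant [k] in [ʃɔnik] and [ʃɔniku]: an analysis with underlying /k/ and a rule producing [g] before the NMLZ suffix would wrongly predict alternation here too.
The underlying segment must be /g/; voiced obstruents become voiceless word-finally, yielding [k] there.
The one attested form of 'river', [tatogu], shows underlying /tatog/. Applying the same rule word-finally gives [tatok].

[tatok]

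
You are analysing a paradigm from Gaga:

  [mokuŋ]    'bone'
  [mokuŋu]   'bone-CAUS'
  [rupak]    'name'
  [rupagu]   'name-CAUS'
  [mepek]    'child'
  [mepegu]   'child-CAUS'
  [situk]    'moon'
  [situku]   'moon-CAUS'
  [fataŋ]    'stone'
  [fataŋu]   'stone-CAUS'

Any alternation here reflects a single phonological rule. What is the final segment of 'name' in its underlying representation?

The stem for 'name' ends in [k] in [rupak] but [g] in [rupagu].
Compare 'moon', with invariant [k] in [situk] and [situku]: an analysis with underlying /k/ and a rule producing [g] before the CAUS suffix would wrongly predict alternation here too.
So /g/ is underlying, and a rule of word-final obstruent devoicing — voiced obstruents become voiceless word-finally — gives [k].

/g/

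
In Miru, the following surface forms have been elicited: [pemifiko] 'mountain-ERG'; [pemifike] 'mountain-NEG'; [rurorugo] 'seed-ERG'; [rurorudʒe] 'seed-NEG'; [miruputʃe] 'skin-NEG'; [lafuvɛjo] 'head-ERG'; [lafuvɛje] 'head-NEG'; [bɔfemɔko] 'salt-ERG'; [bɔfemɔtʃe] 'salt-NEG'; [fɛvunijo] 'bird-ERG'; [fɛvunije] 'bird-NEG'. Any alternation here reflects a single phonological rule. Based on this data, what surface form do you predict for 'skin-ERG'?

In [bɔfemɔko] and [bɔfemɔtʃe] the final segment of 'salt' alternates: [k] ~ [tʃ].
The stem 'mountain' ([pemifiko], [pemifike]) shows [k] unchanged in both environments, so [k] cannot be basic with [tʃ] derived before the NEG suffix.
Therefore /tʃ/ is basic and [k] is derived by depalatalization (palato-alveolar /tʃ/ and /dʒ/ become [k] and [g] when no front vowel follows).
The one attested form of 'skin', [miruputʃe], shows underlying /miruputʃ/. Applying the same rule when no front vowel follows gives [mirupuko].

[mirupuko]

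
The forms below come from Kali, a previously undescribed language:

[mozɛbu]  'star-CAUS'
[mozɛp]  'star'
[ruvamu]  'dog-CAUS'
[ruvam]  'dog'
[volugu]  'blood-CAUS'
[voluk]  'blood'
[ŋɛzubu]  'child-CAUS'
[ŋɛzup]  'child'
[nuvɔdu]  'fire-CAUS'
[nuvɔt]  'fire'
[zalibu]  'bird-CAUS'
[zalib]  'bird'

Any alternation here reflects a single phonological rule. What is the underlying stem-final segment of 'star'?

/p/

In [mozɛbu] and [mozɛp] the final segment of 'star' alternates: [b] ~ [p].
If /b/ were underlying and a rule turned it into [p] in isolation, 'bird' would also alternate; but it has [b] in both [zalibu] and [zalib].
The underlying segment must be /p/; voiceless stops become voiced between vowels, yielding [b] there.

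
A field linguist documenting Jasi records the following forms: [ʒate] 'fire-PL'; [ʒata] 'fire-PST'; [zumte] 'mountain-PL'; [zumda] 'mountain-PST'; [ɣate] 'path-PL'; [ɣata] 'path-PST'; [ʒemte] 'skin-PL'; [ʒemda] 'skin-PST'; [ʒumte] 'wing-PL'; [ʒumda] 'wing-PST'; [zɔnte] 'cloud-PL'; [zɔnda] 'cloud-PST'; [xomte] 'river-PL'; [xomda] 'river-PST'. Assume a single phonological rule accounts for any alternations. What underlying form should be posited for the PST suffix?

The PST morpheme has two allomorphs, [-da] and [-ta].
The PL suffix, which begins with [t], is invariant after every stem; so [t] is not altered by any rule here.
The PST suffix is therefore /-da/ underlyingly, with post-vocalic devoicing: voiced stops become voiceless after a vowel.

/-da/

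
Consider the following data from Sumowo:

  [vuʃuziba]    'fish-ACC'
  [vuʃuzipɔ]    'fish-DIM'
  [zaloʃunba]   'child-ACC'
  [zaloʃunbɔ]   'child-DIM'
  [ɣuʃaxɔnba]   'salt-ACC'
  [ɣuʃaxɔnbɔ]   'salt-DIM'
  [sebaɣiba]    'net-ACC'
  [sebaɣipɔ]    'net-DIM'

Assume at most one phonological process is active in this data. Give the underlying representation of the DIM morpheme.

/-pɔ/

The DIM morpheme has two allomorphs, [-bɔ] and [-pɔ].
By contrast the ACC suffix keeps its initial [b] throughout — that segment must be underlying.
The DIM suffix is therefore /-pɔ/ underlyingly, with post-nasal voicing: voiceless stops become voiced after a nasal.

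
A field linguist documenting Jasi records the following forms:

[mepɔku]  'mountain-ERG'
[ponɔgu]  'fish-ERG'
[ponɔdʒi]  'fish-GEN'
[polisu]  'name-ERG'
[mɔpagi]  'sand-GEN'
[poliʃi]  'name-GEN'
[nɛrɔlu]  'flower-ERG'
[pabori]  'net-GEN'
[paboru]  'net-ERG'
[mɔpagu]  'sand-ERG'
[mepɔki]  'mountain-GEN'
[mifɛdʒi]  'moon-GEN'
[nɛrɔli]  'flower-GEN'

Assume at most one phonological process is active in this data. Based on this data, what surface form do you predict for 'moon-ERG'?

[mifɛgu]

'fish' shows [dʒ] ~ [g] at the end of the stem ([ponɔdʒi] vs [ponɔgu]).
If /g/ were underlying and a rule turned it into [dʒ] before the GEN suffix, 'sand' would also alternate; but it has [g] in both [mɔpagi] and [mɔpagu].
The underlying segment must be /dʒ/; palato-alveolar /dʒ/ and /ʃ/ become [g] and [s] when no front vowel follows, yielding [g] there.
From [mifɛdʒi] the stem 'moon' is /mifɛdʒ/; when no front vowel follows this yields [mifɛgu].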